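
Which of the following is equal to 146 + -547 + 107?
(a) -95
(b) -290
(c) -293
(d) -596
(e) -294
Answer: e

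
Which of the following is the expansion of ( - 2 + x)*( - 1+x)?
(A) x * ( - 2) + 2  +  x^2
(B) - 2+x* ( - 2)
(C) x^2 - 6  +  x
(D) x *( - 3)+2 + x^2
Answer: D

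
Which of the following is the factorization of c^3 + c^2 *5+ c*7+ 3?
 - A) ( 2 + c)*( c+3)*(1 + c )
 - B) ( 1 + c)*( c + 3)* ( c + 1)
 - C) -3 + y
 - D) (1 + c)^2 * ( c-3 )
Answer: B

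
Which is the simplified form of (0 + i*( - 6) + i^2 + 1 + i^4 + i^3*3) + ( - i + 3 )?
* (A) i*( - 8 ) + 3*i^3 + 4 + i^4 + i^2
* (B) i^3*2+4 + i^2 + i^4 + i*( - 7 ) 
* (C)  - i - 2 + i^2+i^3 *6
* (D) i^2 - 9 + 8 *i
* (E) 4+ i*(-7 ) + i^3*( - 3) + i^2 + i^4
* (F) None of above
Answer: F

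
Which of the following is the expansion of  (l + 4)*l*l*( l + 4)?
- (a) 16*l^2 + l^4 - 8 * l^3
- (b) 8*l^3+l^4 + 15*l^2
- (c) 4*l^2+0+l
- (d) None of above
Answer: d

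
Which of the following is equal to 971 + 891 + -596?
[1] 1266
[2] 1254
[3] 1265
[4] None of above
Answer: 1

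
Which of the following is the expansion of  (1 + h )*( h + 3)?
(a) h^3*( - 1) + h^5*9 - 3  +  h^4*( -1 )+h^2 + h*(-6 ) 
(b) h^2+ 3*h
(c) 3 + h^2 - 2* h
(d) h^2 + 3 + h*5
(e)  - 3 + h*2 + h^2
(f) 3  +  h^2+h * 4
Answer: f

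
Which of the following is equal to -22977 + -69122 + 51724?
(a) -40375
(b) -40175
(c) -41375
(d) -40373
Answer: a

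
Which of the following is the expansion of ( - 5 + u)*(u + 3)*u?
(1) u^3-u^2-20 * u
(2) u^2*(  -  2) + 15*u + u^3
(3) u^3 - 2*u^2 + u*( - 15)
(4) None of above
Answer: 3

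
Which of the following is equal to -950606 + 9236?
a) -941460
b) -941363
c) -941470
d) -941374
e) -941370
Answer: e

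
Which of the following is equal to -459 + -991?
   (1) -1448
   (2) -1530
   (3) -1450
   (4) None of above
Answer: 3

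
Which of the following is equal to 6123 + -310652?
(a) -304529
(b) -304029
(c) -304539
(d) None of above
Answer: a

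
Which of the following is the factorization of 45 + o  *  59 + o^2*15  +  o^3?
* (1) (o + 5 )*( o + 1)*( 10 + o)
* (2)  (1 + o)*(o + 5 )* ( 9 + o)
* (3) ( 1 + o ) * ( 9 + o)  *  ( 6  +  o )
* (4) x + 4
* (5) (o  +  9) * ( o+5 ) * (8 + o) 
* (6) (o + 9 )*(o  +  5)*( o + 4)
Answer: 2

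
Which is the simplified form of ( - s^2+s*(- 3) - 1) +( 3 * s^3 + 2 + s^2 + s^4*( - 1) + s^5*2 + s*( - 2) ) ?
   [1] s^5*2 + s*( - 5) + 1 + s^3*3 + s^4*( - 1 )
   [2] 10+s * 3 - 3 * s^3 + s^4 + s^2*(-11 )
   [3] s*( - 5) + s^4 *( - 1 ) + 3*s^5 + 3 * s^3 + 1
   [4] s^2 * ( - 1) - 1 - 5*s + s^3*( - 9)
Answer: 1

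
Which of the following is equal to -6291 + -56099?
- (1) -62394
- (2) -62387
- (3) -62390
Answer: 3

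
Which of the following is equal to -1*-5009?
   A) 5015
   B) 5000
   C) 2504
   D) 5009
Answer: D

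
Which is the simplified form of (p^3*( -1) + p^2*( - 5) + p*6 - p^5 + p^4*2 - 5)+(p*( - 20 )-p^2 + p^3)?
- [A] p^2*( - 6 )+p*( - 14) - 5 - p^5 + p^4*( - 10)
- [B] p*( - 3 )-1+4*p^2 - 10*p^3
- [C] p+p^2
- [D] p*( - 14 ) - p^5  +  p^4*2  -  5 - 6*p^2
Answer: D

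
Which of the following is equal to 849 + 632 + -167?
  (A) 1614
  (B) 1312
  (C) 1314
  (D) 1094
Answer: C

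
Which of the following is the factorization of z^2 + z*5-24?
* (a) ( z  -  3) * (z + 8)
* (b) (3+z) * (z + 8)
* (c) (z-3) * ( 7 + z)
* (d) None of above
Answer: a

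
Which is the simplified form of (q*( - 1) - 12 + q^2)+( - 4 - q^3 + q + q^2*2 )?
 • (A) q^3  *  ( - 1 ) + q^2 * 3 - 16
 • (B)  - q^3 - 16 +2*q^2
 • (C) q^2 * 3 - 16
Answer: A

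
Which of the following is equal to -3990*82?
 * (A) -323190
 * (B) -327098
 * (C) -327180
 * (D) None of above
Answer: C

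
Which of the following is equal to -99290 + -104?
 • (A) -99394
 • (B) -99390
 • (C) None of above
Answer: A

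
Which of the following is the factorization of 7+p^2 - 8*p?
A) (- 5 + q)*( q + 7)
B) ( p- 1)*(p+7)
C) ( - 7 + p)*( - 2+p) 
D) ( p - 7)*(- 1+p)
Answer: D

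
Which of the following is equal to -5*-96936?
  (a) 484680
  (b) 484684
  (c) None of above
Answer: a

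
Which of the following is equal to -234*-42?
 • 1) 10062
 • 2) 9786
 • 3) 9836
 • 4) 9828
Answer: 4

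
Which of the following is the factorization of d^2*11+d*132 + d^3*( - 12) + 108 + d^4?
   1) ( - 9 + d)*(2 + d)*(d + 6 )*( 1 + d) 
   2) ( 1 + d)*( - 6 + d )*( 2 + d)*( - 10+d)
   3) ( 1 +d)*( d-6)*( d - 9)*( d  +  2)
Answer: 3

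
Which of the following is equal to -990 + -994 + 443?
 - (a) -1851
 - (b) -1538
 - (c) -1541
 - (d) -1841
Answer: c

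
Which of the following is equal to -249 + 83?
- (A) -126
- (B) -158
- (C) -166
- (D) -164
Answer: C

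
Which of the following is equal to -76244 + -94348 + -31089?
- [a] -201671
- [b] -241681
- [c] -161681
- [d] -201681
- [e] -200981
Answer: d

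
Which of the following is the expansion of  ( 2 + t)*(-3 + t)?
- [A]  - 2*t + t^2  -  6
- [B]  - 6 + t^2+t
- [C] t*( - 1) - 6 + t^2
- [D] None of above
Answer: C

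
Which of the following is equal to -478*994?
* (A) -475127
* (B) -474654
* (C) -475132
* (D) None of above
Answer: C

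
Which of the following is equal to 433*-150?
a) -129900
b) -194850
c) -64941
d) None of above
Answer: d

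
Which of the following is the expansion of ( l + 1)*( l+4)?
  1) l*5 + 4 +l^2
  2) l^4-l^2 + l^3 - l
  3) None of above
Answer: 1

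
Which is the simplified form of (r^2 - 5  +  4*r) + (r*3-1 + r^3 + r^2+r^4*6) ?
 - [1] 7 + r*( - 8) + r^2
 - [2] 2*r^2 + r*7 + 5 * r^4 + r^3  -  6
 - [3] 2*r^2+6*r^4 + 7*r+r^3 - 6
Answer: 3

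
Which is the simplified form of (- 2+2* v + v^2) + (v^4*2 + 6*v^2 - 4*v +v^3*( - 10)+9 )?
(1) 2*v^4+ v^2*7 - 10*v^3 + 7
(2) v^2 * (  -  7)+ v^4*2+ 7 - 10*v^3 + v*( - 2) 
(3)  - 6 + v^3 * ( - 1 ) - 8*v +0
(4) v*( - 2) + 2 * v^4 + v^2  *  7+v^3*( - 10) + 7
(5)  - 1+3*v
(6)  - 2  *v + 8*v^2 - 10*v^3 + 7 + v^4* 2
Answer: 4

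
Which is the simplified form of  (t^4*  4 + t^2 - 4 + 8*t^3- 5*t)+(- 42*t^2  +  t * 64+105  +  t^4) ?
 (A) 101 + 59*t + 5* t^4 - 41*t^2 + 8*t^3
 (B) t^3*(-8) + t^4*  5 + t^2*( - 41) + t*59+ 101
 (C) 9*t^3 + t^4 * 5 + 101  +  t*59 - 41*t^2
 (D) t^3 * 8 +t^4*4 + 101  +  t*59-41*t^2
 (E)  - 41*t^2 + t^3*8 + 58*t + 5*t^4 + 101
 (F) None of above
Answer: A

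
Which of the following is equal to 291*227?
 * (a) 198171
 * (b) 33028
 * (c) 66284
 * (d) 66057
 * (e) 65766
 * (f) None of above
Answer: d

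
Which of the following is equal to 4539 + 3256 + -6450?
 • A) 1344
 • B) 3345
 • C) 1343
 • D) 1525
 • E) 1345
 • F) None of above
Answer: E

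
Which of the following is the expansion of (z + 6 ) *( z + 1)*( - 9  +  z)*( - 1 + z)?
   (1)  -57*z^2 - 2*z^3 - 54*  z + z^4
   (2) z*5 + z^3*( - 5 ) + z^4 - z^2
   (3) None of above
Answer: 3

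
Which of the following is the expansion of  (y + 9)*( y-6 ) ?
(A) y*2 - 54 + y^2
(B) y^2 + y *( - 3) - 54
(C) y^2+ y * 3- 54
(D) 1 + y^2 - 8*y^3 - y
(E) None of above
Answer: C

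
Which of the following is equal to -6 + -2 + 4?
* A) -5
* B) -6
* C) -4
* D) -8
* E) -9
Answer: C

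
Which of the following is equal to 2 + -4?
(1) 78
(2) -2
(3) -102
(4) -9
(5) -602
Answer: 2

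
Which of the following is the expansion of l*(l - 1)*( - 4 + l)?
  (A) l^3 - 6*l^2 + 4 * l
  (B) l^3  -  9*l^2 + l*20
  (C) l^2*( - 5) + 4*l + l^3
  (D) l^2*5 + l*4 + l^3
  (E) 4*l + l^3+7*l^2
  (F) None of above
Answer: C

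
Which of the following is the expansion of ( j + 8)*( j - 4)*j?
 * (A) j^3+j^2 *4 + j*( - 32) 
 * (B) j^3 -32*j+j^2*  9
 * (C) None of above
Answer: A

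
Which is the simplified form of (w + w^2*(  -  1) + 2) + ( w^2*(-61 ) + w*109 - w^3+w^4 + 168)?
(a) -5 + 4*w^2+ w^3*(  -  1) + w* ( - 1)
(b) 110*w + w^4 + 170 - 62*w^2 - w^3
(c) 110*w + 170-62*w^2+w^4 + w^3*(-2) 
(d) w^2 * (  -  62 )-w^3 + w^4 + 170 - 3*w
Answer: b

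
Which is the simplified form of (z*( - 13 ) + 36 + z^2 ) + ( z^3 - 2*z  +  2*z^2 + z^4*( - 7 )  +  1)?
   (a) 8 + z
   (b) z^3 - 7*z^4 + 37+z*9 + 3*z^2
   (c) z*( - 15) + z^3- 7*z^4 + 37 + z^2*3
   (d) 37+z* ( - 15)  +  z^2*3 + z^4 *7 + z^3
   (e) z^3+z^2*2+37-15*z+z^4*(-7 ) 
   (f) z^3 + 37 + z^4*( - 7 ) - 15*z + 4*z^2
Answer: c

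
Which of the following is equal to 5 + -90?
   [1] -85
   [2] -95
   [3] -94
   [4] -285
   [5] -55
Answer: 1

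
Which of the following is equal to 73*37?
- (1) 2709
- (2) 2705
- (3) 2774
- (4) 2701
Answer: 4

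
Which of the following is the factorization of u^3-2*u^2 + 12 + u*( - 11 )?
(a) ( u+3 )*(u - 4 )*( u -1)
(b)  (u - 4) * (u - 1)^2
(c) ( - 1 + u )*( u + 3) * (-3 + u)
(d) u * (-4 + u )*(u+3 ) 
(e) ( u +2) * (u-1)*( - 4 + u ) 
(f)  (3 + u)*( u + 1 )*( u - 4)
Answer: a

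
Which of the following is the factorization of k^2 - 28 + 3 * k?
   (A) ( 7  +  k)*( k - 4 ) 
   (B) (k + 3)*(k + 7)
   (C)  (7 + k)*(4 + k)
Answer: A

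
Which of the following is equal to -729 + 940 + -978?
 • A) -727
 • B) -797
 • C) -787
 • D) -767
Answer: D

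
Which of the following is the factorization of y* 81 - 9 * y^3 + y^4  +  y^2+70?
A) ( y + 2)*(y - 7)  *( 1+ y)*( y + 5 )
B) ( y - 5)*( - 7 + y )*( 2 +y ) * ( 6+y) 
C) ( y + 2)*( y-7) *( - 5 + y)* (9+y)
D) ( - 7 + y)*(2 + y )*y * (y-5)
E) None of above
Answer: E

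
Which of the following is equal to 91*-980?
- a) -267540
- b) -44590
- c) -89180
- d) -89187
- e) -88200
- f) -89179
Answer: c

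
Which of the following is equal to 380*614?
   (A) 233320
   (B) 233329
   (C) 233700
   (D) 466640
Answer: A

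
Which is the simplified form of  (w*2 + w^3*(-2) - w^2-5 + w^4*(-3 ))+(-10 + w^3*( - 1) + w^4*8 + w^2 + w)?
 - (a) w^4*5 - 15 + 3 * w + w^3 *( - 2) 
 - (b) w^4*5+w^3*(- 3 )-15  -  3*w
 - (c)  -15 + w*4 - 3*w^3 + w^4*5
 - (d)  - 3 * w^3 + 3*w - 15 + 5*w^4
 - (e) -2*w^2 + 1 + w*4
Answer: d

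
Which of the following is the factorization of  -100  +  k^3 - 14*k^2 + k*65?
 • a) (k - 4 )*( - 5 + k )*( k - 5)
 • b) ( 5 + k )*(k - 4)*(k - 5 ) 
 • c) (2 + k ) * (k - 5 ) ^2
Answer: a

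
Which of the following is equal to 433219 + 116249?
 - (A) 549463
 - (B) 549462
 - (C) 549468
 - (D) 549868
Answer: C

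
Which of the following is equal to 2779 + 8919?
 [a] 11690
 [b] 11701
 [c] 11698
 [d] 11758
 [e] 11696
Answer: c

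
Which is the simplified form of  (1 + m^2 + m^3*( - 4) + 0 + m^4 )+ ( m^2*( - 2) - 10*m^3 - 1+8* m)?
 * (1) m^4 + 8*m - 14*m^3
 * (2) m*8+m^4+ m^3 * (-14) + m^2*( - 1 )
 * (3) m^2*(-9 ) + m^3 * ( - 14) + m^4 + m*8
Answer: 2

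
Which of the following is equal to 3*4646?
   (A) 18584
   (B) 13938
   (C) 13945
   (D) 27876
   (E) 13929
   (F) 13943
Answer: B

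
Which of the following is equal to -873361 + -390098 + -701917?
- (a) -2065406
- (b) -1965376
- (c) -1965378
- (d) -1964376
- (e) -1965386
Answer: b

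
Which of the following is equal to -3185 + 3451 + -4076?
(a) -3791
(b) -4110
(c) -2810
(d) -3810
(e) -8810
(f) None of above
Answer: d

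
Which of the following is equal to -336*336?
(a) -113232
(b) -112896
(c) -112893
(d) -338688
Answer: b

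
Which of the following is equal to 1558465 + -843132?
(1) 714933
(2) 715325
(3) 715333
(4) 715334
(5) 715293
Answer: 3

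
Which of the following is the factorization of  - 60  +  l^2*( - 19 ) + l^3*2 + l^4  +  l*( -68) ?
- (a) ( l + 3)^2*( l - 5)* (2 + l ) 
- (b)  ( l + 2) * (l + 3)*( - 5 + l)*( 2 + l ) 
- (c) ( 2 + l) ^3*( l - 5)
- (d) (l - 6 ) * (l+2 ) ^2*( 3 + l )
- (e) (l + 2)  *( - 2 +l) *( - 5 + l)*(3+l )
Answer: b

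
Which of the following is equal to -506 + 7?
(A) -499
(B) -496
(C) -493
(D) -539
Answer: A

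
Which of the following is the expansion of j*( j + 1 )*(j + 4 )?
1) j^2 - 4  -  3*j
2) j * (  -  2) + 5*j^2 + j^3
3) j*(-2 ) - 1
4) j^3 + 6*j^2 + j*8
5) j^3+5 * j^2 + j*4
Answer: 5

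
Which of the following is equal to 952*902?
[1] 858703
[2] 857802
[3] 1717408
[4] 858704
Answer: 4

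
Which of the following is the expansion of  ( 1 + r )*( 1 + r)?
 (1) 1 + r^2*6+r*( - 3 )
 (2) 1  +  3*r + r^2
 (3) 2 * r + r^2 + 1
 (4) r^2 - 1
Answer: 3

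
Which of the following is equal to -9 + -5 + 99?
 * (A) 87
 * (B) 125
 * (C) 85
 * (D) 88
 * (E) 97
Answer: C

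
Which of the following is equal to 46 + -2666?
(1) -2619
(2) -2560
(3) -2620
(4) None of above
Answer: 3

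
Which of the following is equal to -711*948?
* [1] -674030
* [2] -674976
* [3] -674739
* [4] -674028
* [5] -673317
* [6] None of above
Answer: 4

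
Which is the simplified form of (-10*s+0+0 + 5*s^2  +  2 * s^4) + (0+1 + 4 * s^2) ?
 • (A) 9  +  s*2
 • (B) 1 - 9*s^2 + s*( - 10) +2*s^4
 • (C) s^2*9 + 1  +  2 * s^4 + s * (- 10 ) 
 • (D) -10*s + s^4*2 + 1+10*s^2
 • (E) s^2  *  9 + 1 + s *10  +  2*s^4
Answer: C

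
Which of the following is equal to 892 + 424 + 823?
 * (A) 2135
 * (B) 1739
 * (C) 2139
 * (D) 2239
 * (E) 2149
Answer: C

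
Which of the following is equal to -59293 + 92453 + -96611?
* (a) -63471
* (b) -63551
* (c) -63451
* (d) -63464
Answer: c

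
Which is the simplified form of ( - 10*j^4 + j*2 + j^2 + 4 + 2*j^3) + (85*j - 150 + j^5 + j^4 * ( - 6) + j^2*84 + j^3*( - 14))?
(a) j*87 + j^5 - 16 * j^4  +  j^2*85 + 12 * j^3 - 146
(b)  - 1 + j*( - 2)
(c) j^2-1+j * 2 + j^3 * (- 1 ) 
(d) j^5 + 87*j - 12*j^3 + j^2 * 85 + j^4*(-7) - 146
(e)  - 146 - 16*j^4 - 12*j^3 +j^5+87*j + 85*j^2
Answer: e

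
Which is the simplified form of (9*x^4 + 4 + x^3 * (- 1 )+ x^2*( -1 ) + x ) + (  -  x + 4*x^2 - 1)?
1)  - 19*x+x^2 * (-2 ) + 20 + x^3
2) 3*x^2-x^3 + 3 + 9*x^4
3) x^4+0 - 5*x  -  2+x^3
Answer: 2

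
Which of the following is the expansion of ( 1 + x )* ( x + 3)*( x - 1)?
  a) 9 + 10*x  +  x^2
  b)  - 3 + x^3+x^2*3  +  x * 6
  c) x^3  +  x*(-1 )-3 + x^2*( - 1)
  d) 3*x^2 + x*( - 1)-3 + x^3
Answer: d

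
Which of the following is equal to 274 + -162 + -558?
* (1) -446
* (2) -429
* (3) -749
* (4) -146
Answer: 1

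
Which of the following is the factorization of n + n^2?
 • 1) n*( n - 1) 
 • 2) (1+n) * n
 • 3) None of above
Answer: 2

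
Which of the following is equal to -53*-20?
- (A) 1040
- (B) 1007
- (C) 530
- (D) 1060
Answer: D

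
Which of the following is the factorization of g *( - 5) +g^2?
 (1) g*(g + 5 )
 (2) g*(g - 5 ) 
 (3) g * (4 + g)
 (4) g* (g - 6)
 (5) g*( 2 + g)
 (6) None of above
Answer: 2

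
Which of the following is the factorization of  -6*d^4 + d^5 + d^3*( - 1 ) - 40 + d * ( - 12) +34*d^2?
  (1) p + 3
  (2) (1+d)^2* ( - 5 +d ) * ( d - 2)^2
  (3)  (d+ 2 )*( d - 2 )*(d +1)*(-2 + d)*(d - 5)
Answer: 3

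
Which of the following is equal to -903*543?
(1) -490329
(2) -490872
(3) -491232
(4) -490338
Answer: 1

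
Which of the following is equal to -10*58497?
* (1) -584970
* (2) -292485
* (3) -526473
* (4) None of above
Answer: 1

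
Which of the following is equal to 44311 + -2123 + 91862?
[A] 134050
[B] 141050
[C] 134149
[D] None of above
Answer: A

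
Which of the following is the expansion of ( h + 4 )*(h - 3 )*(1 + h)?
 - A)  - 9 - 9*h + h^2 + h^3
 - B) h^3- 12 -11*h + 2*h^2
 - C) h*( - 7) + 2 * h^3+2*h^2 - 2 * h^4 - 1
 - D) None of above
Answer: B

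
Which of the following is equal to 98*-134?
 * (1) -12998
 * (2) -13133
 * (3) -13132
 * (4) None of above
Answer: 3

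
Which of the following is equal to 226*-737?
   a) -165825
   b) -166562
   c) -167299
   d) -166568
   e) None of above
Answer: b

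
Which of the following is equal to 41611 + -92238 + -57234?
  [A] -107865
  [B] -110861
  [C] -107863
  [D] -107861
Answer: D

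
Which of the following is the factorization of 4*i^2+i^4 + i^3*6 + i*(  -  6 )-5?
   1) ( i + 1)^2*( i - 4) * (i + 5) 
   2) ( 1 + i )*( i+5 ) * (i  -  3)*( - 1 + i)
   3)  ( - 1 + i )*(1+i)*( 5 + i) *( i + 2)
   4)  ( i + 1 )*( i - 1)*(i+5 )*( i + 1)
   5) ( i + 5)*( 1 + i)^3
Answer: 4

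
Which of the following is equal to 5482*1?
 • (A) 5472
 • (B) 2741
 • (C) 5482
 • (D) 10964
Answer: C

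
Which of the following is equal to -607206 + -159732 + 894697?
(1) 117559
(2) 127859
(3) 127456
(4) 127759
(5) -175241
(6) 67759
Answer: 4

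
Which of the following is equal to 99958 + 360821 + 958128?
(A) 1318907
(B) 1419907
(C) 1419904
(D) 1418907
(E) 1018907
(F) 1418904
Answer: D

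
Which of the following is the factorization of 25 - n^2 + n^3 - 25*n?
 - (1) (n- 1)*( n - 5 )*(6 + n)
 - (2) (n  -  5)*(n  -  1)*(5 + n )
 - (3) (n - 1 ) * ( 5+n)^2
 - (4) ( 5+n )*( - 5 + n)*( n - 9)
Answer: 2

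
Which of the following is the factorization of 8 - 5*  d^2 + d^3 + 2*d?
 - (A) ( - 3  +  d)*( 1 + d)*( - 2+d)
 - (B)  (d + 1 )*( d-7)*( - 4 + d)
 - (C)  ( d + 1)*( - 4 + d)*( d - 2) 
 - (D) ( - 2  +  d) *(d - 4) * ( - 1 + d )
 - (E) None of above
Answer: C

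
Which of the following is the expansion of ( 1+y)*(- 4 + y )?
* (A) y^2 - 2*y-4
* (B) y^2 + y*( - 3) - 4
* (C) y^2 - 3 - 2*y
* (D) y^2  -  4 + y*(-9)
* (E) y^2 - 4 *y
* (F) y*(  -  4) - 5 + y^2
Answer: B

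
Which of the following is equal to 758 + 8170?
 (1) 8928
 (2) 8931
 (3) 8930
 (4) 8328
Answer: 1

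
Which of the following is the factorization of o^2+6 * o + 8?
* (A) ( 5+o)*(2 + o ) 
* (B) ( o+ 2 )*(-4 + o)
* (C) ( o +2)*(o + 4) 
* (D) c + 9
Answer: C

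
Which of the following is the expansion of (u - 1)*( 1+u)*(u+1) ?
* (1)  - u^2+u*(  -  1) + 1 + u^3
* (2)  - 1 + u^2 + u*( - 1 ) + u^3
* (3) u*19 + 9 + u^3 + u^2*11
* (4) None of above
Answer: 2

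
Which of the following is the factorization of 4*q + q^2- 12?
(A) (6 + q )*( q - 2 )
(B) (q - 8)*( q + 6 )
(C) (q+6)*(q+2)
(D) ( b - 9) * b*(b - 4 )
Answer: A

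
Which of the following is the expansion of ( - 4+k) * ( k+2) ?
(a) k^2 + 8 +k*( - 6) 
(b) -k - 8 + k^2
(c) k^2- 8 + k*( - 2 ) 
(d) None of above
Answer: c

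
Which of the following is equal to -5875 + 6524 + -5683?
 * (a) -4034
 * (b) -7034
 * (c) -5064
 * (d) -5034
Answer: d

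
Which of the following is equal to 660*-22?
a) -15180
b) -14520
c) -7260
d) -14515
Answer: b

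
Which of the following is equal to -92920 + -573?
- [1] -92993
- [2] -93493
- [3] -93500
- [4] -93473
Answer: 2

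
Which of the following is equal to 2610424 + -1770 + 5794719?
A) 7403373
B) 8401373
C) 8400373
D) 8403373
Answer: D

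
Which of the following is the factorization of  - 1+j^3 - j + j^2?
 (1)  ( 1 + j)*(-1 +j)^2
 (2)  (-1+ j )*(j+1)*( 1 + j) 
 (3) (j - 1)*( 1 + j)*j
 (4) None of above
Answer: 2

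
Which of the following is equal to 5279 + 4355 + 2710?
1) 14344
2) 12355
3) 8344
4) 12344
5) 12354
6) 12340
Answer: 4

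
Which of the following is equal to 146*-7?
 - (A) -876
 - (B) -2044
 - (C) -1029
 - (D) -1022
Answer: D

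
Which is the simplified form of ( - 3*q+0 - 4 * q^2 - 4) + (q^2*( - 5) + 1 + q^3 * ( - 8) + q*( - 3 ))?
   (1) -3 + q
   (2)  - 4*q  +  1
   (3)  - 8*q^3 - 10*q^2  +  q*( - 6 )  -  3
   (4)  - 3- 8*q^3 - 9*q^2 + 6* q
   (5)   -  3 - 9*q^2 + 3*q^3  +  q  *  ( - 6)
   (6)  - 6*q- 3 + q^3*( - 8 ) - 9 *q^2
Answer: 6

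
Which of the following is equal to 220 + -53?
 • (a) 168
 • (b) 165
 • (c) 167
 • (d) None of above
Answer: c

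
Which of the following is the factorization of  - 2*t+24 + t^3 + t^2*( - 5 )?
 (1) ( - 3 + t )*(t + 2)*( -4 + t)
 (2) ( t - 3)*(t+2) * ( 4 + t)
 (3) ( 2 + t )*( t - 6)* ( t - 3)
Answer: 1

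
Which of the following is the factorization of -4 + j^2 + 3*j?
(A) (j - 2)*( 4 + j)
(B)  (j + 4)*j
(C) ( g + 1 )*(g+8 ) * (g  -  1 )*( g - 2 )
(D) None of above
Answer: D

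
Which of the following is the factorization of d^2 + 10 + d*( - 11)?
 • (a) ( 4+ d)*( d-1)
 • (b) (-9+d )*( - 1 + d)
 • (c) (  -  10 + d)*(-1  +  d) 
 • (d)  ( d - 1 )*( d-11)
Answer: c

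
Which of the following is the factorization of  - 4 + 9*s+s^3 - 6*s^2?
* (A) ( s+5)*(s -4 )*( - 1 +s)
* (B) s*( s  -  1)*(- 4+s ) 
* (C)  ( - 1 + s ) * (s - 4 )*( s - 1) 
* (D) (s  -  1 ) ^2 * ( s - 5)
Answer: C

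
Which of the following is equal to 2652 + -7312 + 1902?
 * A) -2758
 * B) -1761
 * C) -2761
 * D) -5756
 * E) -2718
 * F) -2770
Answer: A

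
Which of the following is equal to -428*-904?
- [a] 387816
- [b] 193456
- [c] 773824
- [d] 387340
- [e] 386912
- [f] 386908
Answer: e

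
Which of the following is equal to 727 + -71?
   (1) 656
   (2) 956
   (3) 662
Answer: 1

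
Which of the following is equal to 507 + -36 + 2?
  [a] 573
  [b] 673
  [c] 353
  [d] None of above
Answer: d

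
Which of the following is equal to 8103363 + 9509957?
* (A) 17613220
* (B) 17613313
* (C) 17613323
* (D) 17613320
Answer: D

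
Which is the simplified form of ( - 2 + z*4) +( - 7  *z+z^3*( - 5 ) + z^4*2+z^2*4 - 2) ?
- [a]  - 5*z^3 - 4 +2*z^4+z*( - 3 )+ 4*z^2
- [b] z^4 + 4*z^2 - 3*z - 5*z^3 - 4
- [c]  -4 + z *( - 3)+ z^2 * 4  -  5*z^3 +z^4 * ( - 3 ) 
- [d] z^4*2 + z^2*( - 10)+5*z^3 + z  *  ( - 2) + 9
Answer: a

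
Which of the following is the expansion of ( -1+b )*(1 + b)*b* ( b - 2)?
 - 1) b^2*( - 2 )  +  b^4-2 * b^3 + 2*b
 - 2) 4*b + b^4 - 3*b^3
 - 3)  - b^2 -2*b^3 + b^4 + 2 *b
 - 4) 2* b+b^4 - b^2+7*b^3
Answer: 3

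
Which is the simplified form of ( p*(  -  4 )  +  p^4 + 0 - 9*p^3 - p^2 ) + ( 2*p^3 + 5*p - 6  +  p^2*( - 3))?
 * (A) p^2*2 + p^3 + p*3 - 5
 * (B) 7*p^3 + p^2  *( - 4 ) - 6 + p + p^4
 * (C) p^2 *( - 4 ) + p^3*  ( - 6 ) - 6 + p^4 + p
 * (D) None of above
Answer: D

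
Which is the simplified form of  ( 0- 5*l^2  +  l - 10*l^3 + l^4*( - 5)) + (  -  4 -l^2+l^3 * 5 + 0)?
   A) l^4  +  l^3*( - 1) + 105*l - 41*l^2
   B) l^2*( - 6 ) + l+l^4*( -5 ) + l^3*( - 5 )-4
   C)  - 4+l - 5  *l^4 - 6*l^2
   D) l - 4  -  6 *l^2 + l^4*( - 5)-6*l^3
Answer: B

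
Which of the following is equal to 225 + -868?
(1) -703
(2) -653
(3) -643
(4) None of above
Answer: 3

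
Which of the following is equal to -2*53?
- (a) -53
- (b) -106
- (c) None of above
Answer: b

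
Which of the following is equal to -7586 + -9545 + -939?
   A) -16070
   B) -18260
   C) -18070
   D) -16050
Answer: C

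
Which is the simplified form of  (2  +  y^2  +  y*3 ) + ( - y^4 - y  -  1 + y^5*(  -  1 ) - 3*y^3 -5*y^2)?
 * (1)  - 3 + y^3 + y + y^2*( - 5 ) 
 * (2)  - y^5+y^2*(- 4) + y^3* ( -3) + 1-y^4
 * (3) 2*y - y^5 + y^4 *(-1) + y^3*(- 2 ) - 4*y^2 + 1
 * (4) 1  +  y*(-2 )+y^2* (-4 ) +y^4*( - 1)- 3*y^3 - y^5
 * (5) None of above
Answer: 5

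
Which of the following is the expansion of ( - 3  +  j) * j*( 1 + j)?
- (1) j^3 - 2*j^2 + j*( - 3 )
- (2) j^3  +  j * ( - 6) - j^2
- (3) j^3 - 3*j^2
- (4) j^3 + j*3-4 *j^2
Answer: 1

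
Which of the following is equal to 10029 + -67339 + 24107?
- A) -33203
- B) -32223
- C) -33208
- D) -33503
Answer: A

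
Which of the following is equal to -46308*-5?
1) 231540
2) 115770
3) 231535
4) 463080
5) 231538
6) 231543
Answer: 1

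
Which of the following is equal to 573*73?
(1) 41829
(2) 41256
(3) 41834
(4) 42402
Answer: 1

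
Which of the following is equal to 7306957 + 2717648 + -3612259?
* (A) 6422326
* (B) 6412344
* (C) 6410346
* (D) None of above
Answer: D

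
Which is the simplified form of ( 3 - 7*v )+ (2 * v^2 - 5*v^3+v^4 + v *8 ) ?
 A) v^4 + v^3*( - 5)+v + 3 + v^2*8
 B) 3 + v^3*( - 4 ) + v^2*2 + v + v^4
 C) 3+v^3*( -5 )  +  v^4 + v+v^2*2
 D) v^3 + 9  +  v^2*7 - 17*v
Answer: C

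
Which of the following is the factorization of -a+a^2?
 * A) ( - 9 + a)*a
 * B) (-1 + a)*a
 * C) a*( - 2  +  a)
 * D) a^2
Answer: B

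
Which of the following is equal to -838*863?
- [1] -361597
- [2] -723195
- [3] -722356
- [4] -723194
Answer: 4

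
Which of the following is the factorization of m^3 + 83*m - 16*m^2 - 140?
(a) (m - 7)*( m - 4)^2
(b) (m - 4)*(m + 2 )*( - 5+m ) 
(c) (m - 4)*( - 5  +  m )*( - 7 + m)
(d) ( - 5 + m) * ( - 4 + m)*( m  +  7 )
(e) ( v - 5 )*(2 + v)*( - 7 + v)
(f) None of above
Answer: c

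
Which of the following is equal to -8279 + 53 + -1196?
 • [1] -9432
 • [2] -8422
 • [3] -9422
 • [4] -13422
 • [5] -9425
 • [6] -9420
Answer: 3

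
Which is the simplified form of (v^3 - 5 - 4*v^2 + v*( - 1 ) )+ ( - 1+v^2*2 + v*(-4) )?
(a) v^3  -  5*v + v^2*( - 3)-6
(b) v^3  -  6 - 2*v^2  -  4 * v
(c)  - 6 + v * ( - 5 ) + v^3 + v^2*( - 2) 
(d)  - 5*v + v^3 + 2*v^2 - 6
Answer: c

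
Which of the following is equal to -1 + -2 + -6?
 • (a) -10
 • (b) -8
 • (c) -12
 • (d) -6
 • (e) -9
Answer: e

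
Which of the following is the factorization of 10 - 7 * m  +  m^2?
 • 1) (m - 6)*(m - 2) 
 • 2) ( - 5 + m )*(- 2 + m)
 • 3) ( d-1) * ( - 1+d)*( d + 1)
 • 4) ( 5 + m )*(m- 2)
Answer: 2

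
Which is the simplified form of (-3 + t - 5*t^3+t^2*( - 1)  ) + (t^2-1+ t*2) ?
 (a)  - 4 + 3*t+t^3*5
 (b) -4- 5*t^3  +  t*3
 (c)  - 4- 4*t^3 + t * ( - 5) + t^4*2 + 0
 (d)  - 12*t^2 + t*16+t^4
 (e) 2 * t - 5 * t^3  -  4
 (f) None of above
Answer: b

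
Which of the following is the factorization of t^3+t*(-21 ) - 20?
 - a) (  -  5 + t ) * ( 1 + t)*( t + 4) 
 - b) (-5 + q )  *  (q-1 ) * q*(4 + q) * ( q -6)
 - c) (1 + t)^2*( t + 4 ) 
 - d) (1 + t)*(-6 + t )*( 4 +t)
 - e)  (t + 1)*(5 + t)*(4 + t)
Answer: a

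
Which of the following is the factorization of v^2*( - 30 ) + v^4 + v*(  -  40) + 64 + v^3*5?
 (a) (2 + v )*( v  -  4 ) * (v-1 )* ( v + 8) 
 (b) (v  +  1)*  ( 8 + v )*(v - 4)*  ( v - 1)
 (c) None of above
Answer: a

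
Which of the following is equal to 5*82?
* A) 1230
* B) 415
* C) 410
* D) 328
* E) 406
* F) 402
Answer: C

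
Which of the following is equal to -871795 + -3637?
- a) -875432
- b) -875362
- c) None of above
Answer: a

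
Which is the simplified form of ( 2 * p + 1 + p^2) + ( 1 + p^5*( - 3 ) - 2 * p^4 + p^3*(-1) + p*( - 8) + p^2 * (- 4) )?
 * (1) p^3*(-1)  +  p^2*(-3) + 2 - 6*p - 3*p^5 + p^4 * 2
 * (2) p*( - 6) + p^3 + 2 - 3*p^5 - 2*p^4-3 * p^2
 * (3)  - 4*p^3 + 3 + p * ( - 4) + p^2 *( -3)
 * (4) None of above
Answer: 4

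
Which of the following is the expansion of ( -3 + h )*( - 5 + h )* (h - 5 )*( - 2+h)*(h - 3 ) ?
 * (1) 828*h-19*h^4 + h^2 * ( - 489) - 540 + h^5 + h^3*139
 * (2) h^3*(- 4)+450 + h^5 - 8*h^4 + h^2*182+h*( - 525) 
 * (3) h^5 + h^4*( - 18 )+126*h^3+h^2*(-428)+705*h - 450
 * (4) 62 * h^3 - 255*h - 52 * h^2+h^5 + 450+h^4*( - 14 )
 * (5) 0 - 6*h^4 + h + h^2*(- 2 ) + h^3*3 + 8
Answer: 3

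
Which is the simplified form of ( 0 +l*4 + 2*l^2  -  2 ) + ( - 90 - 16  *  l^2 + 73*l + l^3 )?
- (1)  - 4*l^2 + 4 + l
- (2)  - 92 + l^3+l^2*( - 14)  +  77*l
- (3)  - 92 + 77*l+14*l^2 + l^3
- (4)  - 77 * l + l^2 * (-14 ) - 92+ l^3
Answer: 2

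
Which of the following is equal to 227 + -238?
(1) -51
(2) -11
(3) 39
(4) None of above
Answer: 2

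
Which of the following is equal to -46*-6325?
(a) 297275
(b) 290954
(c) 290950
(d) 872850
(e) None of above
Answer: c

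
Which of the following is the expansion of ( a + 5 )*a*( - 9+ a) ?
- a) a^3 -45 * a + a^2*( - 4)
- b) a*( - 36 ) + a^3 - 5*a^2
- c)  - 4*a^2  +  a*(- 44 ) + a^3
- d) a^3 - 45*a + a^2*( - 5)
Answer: a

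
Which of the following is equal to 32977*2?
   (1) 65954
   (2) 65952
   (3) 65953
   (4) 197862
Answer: 1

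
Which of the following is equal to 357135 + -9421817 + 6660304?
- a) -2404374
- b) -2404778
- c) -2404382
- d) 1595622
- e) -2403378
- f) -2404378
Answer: f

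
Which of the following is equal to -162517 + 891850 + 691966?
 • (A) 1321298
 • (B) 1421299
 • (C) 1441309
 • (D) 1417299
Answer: B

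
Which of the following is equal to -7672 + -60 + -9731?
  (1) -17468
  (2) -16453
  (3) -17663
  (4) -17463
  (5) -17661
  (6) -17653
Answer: 4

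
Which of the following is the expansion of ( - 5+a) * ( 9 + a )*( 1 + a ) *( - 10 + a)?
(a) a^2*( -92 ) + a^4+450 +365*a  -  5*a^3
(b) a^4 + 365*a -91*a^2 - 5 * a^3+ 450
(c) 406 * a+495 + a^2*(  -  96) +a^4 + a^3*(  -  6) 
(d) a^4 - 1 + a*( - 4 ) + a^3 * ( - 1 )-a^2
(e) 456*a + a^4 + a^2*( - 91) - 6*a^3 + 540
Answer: b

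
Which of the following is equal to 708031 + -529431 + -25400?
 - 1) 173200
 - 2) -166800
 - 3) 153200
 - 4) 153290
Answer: 3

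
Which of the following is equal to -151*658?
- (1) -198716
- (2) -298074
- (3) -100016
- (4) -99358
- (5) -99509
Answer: 4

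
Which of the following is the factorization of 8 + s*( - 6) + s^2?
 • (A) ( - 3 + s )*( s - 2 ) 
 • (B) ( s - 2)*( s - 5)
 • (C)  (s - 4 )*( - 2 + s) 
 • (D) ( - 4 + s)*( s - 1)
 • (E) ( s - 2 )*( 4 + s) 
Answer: C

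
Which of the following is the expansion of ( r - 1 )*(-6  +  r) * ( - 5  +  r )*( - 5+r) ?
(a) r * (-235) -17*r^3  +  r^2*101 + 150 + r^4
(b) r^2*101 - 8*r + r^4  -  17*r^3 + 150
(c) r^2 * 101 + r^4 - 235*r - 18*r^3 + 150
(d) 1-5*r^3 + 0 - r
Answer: a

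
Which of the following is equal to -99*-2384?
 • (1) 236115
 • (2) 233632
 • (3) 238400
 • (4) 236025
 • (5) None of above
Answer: 5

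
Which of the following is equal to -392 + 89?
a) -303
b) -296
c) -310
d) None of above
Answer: a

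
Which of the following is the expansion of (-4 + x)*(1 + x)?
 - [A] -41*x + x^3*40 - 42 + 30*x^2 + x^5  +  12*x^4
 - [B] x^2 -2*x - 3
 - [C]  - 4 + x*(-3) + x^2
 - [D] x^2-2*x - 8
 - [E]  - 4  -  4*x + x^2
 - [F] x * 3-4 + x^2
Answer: C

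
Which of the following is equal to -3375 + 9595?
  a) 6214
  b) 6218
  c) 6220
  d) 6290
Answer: c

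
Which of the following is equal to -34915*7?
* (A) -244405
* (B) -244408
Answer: A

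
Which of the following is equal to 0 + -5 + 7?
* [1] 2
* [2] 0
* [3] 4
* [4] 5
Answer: 1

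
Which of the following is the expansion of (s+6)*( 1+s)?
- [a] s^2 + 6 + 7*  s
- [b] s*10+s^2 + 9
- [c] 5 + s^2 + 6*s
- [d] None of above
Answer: a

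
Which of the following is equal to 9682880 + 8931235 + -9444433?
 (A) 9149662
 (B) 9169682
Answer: B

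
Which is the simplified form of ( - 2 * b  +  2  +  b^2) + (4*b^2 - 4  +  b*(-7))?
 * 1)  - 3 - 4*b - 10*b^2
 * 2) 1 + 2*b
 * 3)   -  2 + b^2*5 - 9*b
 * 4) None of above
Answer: 3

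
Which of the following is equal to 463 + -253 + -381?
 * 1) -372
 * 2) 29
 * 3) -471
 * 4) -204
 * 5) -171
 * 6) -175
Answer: 5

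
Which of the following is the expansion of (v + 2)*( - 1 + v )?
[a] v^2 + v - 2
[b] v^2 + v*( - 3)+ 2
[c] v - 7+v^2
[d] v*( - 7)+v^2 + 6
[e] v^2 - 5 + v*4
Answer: a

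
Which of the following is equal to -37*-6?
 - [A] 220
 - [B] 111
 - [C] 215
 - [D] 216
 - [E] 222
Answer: E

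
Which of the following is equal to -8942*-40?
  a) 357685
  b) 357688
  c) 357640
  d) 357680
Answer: d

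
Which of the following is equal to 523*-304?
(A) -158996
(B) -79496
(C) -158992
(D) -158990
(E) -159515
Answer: C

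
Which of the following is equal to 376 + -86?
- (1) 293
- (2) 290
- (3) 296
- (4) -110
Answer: 2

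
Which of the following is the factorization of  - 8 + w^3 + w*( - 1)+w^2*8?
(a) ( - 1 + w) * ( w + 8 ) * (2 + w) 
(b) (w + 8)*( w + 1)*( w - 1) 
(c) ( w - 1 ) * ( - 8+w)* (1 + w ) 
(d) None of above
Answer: b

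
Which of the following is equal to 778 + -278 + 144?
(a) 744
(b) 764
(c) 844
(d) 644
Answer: d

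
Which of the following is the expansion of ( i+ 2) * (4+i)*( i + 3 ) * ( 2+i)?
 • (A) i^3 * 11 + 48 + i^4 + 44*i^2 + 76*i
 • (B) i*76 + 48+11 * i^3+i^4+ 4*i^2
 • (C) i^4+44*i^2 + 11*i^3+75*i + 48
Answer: A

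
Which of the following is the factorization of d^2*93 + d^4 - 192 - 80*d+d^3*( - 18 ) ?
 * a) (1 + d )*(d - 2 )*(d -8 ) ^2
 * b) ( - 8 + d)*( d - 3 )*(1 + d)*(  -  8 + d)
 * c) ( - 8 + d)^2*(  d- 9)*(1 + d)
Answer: b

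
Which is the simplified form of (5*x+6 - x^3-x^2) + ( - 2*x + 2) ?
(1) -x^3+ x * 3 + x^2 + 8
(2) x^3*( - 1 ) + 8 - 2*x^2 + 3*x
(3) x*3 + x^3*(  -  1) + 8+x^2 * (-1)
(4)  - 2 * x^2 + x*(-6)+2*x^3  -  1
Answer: 3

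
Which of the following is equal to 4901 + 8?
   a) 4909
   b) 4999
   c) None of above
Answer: a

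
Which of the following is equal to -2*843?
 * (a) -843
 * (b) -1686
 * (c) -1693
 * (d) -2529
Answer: b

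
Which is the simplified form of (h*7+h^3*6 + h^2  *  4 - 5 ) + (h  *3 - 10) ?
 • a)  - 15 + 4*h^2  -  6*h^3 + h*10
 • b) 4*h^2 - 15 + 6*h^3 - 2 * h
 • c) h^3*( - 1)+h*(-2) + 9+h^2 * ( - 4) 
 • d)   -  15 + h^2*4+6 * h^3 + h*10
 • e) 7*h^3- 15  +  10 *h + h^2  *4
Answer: d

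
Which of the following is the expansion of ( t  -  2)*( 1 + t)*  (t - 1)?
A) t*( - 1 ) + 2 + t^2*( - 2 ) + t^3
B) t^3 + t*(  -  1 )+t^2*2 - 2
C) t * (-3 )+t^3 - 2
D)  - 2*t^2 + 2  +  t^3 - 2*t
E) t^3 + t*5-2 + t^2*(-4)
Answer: A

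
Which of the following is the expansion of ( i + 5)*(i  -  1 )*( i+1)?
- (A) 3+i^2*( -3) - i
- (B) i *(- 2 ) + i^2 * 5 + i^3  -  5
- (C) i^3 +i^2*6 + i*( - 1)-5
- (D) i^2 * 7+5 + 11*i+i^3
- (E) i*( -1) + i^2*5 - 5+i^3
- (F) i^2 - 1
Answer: E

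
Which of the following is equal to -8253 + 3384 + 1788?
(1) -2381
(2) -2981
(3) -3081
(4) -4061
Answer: 3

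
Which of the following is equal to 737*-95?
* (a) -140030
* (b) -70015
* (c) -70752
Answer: b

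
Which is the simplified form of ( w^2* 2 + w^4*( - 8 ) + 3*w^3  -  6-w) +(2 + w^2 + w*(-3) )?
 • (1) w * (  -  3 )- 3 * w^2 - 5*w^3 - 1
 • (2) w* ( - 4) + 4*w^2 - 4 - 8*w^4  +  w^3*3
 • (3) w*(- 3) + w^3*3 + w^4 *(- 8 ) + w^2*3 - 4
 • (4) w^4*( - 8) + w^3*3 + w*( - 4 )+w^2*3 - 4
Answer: 4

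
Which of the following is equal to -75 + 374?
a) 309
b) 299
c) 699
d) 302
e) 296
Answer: b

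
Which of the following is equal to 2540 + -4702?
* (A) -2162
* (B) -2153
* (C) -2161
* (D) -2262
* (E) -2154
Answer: A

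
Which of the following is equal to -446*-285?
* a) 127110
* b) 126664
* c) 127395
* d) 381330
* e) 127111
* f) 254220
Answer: a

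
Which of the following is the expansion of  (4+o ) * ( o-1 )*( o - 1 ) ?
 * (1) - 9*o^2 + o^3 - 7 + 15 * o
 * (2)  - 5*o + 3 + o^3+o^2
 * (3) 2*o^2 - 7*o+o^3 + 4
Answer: 3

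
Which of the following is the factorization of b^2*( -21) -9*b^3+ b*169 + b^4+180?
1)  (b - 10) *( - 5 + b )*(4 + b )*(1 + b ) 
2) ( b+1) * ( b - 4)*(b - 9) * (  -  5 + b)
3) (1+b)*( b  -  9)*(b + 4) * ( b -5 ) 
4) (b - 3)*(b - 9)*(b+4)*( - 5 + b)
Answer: 3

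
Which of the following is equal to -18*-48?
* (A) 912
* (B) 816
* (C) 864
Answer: C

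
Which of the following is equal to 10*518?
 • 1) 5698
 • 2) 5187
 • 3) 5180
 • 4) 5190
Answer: 3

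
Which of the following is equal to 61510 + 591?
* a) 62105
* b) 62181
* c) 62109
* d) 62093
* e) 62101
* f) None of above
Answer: e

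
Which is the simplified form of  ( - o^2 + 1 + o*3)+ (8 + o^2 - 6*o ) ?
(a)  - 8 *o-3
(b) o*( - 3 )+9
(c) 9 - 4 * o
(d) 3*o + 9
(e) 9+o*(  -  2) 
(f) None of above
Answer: b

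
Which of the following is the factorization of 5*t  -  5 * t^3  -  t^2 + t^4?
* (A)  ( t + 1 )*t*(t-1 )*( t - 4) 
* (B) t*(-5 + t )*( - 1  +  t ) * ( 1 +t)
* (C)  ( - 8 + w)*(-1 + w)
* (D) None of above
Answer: B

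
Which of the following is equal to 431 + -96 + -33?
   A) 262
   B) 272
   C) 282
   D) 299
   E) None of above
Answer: E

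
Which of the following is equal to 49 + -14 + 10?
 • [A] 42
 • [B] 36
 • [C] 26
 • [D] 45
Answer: D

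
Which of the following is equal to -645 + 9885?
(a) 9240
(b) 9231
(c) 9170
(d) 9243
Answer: a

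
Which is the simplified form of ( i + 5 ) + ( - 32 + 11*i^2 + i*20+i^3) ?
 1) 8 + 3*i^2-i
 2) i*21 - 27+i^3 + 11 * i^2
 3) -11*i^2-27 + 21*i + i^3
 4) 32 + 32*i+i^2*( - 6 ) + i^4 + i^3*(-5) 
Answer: 2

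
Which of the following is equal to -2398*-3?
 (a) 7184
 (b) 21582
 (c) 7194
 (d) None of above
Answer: c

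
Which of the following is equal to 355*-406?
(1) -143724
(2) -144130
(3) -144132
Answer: 2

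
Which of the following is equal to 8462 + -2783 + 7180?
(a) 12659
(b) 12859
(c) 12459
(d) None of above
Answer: b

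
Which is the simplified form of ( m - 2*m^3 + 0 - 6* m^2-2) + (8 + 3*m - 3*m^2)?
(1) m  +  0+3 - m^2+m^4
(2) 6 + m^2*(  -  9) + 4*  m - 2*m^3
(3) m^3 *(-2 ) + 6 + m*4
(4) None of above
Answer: 2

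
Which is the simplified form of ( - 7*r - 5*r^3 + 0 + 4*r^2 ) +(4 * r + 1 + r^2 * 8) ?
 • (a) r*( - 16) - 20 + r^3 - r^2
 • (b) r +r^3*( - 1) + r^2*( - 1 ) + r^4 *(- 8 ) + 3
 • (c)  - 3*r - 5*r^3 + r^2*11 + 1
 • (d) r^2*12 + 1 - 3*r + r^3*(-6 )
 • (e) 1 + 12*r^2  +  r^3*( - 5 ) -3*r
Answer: e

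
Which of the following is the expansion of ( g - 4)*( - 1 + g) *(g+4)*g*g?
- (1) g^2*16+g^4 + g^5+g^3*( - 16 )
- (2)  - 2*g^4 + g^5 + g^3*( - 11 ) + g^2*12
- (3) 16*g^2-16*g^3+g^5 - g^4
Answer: 3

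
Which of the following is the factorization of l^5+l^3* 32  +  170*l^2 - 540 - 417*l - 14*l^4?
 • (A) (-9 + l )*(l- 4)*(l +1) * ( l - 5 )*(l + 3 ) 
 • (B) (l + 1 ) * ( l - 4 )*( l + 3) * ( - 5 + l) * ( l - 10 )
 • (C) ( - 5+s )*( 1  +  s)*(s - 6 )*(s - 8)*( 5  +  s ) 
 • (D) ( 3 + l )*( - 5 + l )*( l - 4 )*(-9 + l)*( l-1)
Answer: A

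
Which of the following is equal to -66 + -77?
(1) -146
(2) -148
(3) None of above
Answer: 3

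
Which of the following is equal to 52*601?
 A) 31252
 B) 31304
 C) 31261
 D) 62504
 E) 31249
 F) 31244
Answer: A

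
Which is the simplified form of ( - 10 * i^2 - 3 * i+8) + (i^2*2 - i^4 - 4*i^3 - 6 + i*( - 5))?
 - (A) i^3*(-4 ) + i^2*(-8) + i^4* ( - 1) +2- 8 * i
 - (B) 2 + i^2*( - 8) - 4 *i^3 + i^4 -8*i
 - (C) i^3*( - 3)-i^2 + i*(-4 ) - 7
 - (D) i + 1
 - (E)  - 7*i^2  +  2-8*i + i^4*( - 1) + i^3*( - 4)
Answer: A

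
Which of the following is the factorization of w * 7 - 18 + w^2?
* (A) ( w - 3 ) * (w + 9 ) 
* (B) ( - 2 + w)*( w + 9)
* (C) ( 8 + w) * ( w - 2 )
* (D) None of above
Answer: B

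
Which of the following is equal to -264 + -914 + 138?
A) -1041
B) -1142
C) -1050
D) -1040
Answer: D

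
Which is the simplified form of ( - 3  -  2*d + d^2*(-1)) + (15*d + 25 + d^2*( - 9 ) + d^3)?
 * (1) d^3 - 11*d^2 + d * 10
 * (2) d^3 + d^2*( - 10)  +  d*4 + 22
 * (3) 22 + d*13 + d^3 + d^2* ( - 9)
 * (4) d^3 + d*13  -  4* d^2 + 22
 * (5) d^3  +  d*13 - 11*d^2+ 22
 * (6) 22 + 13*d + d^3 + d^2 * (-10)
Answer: 6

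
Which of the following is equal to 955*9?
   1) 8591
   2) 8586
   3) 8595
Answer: 3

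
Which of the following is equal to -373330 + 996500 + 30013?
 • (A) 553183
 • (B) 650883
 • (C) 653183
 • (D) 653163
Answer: C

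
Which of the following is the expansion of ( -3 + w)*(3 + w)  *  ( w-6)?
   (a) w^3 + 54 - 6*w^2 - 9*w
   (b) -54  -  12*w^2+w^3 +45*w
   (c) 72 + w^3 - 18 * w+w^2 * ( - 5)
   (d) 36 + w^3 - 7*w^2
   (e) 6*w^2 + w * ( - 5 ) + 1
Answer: a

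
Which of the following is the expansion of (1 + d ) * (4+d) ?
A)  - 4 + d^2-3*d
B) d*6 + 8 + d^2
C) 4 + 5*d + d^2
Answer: C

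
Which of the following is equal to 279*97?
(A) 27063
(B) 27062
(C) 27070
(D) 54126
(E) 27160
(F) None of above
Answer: A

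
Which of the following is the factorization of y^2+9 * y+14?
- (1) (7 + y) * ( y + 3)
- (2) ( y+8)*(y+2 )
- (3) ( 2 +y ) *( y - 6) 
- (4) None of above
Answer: 4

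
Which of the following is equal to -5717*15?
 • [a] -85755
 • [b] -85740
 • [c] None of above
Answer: a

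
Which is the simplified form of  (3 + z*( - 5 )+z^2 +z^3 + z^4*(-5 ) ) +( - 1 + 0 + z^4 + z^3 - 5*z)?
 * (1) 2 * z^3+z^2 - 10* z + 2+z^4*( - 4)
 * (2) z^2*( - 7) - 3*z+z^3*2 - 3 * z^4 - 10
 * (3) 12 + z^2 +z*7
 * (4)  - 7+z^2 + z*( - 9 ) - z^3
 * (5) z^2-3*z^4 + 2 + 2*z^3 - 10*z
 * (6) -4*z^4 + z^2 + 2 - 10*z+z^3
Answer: 1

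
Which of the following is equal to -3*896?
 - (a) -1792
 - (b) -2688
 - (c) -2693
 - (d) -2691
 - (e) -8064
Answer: b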